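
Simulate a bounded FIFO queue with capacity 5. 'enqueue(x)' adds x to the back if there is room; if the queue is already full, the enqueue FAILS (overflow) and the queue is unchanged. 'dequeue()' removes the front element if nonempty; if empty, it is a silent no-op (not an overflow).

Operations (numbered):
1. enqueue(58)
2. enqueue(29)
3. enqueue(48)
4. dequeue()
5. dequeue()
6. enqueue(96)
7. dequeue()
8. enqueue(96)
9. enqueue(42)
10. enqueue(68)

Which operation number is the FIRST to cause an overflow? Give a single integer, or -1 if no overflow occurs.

Answer: -1

Derivation:
1. enqueue(58): size=1
2. enqueue(29): size=2
3. enqueue(48): size=3
4. dequeue(): size=2
5. dequeue(): size=1
6. enqueue(96): size=2
7. dequeue(): size=1
8. enqueue(96): size=2
9. enqueue(42): size=3
10. enqueue(68): size=4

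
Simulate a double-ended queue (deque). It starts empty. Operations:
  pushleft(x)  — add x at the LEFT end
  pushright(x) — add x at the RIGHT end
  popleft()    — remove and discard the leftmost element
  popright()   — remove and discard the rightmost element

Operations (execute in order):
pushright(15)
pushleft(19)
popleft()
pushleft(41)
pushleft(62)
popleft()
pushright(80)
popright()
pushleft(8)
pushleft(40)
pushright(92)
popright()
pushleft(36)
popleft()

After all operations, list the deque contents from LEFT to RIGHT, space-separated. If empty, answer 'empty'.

pushright(15): [15]
pushleft(19): [19, 15]
popleft(): [15]
pushleft(41): [41, 15]
pushleft(62): [62, 41, 15]
popleft(): [41, 15]
pushright(80): [41, 15, 80]
popright(): [41, 15]
pushleft(8): [8, 41, 15]
pushleft(40): [40, 8, 41, 15]
pushright(92): [40, 8, 41, 15, 92]
popright(): [40, 8, 41, 15]
pushleft(36): [36, 40, 8, 41, 15]
popleft(): [40, 8, 41, 15]

Answer: 40 8 41 15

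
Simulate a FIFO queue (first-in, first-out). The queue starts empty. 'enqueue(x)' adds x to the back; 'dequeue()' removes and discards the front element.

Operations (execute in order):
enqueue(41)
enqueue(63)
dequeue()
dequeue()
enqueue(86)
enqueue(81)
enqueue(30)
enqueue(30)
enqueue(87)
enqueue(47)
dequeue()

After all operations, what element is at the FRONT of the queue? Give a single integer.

Answer: 81

Derivation:
enqueue(41): queue = [41]
enqueue(63): queue = [41, 63]
dequeue(): queue = [63]
dequeue(): queue = []
enqueue(86): queue = [86]
enqueue(81): queue = [86, 81]
enqueue(30): queue = [86, 81, 30]
enqueue(30): queue = [86, 81, 30, 30]
enqueue(87): queue = [86, 81, 30, 30, 87]
enqueue(47): queue = [86, 81, 30, 30, 87, 47]
dequeue(): queue = [81, 30, 30, 87, 47]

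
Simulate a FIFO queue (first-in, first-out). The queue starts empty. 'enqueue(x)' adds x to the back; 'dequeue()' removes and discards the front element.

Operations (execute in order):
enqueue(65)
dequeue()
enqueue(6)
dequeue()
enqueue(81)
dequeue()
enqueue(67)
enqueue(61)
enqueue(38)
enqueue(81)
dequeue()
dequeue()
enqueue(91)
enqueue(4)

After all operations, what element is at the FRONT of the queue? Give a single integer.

enqueue(65): queue = [65]
dequeue(): queue = []
enqueue(6): queue = [6]
dequeue(): queue = []
enqueue(81): queue = [81]
dequeue(): queue = []
enqueue(67): queue = [67]
enqueue(61): queue = [67, 61]
enqueue(38): queue = [67, 61, 38]
enqueue(81): queue = [67, 61, 38, 81]
dequeue(): queue = [61, 38, 81]
dequeue(): queue = [38, 81]
enqueue(91): queue = [38, 81, 91]
enqueue(4): queue = [38, 81, 91, 4]

Answer: 38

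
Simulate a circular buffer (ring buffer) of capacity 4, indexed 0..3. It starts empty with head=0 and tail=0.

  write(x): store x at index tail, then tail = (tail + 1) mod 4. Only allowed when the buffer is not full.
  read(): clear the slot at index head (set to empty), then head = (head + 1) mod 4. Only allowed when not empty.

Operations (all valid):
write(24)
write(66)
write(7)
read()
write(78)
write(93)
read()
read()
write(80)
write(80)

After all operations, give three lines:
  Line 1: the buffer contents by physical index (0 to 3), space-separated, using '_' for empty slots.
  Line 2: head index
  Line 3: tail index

write(24): buf=[24 _ _ _], head=0, tail=1, size=1
write(66): buf=[24 66 _ _], head=0, tail=2, size=2
write(7): buf=[24 66 7 _], head=0, tail=3, size=3
read(): buf=[_ 66 7 _], head=1, tail=3, size=2
write(78): buf=[_ 66 7 78], head=1, tail=0, size=3
write(93): buf=[93 66 7 78], head=1, tail=1, size=4
read(): buf=[93 _ 7 78], head=2, tail=1, size=3
read(): buf=[93 _ _ 78], head=3, tail=1, size=2
write(80): buf=[93 80 _ 78], head=3, tail=2, size=3
write(80): buf=[93 80 80 78], head=3, tail=3, size=4

Answer: 93 80 80 78
3
3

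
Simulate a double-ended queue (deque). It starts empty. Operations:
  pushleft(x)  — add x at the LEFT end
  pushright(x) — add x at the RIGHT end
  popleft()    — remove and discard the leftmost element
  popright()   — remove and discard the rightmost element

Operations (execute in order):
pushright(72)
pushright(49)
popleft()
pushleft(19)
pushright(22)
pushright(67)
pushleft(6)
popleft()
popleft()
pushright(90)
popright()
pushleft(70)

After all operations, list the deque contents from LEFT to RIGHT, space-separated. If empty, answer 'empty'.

pushright(72): [72]
pushright(49): [72, 49]
popleft(): [49]
pushleft(19): [19, 49]
pushright(22): [19, 49, 22]
pushright(67): [19, 49, 22, 67]
pushleft(6): [6, 19, 49, 22, 67]
popleft(): [19, 49, 22, 67]
popleft(): [49, 22, 67]
pushright(90): [49, 22, 67, 90]
popright(): [49, 22, 67]
pushleft(70): [70, 49, 22, 67]

Answer: 70 49 22 67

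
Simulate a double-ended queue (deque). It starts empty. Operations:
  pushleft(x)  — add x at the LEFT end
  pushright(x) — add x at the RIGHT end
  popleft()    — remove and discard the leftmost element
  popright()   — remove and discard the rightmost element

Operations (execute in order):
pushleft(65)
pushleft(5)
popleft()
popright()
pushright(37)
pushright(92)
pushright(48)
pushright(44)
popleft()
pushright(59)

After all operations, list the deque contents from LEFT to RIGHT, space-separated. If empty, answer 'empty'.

Answer: 92 48 44 59

Derivation:
pushleft(65): [65]
pushleft(5): [5, 65]
popleft(): [65]
popright(): []
pushright(37): [37]
pushright(92): [37, 92]
pushright(48): [37, 92, 48]
pushright(44): [37, 92, 48, 44]
popleft(): [92, 48, 44]
pushright(59): [92, 48, 44, 59]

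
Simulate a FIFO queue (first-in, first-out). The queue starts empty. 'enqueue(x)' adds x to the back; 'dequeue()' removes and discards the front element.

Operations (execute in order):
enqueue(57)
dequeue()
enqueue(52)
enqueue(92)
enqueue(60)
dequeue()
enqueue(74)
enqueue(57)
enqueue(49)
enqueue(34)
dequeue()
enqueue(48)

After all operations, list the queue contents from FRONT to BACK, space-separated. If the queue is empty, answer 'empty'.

Answer: 60 74 57 49 34 48

Derivation:
enqueue(57): [57]
dequeue(): []
enqueue(52): [52]
enqueue(92): [52, 92]
enqueue(60): [52, 92, 60]
dequeue(): [92, 60]
enqueue(74): [92, 60, 74]
enqueue(57): [92, 60, 74, 57]
enqueue(49): [92, 60, 74, 57, 49]
enqueue(34): [92, 60, 74, 57, 49, 34]
dequeue(): [60, 74, 57, 49, 34]
enqueue(48): [60, 74, 57, 49, 34, 48]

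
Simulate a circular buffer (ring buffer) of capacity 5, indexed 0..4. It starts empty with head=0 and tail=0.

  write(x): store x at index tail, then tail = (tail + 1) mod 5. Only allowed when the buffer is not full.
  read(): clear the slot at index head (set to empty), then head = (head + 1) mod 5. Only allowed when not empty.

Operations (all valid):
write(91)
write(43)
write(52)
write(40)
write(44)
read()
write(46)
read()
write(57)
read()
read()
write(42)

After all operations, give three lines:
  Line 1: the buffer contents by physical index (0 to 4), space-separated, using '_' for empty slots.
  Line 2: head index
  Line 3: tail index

Answer: 46 57 42 _ 44
4
3

Derivation:
write(91): buf=[91 _ _ _ _], head=0, tail=1, size=1
write(43): buf=[91 43 _ _ _], head=0, tail=2, size=2
write(52): buf=[91 43 52 _ _], head=0, tail=3, size=3
write(40): buf=[91 43 52 40 _], head=0, tail=4, size=4
write(44): buf=[91 43 52 40 44], head=0, tail=0, size=5
read(): buf=[_ 43 52 40 44], head=1, tail=0, size=4
write(46): buf=[46 43 52 40 44], head=1, tail=1, size=5
read(): buf=[46 _ 52 40 44], head=2, tail=1, size=4
write(57): buf=[46 57 52 40 44], head=2, tail=2, size=5
read(): buf=[46 57 _ 40 44], head=3, tail=2, size=4
read(): buf=[46 57 _ _ 44], head=4, tail=2, size=3
write(42): buf=[46 57 42 _ 44], head=4, tail=3, size=4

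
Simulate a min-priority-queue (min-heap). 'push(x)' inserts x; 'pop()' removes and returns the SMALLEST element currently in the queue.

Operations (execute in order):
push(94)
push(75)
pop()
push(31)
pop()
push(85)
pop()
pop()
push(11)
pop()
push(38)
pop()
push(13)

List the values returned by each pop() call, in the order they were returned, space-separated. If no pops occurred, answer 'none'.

push(94): heap contents = [94]
push(75): heap contents = [75, 94]
pop() → 75: heap contents = [94]
push(31): heap contents = [31, 94]
pop() → 31: heap contents = [94]
push(85): heap contents = [85, 94]
pop() → 85: heap contents = [94]
pop() → 94: heap contents = []
push(11): heap contents = [11]
pop() → 11: heap contents = []
push(38): heap contents = [38]
pop() → 38: heap contents = []
push(13): heap contents = [13]

Answer: 75 31 85 94 11 38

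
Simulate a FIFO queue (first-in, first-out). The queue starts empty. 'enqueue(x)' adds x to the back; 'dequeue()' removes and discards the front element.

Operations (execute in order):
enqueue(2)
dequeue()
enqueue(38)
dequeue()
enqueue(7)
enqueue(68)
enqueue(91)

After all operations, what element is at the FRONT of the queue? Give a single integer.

enqueue(2): queue = [2]
dequeue(): queue = []
enqueue(38): queue = [38]
dequeue(): queue = []
enqueue(7): queue = [7]
enqueue(68): queue = [7, 68]
enqueue(91): queue = [7, 68, 91]

Answer: 7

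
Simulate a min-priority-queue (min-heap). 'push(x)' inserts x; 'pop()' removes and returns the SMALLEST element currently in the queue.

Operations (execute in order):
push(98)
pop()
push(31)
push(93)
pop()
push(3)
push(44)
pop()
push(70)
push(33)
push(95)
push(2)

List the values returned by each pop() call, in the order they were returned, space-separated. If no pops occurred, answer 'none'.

Answer: 98 31 3

Derivation:
push(98): heap contents = [98]
pop() → 98: heap contents = []
push(31): heap contents = [31]
push(93): heap contents = [31, 93]
pop() → 31: heap contents = [93]
push(3): heap contents = [3, 93]
push(44): heap contents = [3, 44, 93]
pop() → 3: heap contents = [44, 93]
push(70): heap contents = [44, 70, 93]
push(33): heap contents = [33, 44, 70, 93]
push(95): heap contents = [33, 44, 70, 93, 95]
push(2): heap contents = [2, 33, 44, 70, 93, 95]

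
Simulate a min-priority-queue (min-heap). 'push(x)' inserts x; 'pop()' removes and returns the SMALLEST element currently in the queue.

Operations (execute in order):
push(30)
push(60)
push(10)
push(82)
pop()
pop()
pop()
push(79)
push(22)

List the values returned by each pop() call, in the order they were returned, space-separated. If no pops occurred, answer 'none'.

push(30): heap contents = [30]
push(60): heap contents = [30, 60]
push(10): heap contents = [10, 30, 60]
push(82): heap contents = [10, 30, 60, 82]
pop() → 10: heap contents = [30, 60, 82]
pop() → 30: heap contents = [60, 82]
pop() → 60: heap contents = [82]
push(79): heap contents = [79, 82]
push(22): heap contents = [22, 79, 82]

Answer: 10 30 60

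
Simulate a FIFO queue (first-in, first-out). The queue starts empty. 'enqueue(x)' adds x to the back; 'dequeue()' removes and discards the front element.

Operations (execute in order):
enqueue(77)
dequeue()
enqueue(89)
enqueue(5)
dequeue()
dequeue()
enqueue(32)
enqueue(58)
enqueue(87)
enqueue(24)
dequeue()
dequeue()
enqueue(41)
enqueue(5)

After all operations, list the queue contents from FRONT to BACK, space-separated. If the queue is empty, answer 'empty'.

Answer: 87 24 41 5

Derivation:
enqueue(77): [77]
dequeue(): []
enqueue(89): [89]
enqueue(5): [89, 5]
dequeue(): [5]
dequeue(): []
enqueue(32): [32]
enqueue(58): [32, 58]
enqueue(87): [32, 58, 87]
enqueue(24): [32, 58, 87, 24]
dequeue(): [58, 87, 24]
dequeue(): [87, 24]
enqueue(41): [87, 24, 41]
enqueue(5): [87, 24, 41, 5]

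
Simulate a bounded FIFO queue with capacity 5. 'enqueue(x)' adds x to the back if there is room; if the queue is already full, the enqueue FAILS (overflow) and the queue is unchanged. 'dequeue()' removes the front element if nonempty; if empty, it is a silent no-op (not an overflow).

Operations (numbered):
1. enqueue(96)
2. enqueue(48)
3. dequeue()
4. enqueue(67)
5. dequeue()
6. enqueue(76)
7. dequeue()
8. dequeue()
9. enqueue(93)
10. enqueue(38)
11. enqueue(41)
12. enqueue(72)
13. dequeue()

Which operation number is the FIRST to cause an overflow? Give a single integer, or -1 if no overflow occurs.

1. enqueue(96): size=1
2. enqueue(48): size=2
3. dequeue(): size=1
4. enqueue(67): size=2
5. dequeue(): size=1
6. enqueue(76): size=2
7. dequeue(): size=1
8. dequeue(): size=0
9. enqueue(93): size=1
10. enqueue(38): size=2
11. enqueue(41): size=3
12. enqueue(72): size=4
13. dequeue(): size=3

Answer: -1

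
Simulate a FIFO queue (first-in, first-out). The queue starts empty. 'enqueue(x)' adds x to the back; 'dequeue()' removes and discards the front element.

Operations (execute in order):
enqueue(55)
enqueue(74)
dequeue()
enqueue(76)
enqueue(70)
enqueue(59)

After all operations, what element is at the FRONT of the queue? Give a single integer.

Answer: 74

Derivation:
enqueue(55): queue = [55]
enqueue(74): queue = [55, 74]
dequeue(): queue = [74]
enqueue(76): queue = [74, 76]
enqueue(70): queue = [74, 76, 70]
enqueue(59): queue = [74, 76, 70, 59]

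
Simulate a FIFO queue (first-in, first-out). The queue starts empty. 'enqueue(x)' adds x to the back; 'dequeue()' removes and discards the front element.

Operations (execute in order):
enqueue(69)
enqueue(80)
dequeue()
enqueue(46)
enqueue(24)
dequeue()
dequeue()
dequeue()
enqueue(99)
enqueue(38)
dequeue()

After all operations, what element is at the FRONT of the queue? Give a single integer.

Answer: 38

Derivation:
enqueue(69): queue = [69]
enqueue(80): queue = [69, 80]
dequeue(): queue = [80]
enqueue(46): queue = [80, 46]
enqueue(24): queue = [80, 46, 24]
dequeue(): queue = [46, 24]
dequeue(): queue = [24]
dequeue(): queue = []
enqueue(99): queue = [99]
enqueue(38): queue = [99, 38]
dequeue(): queue = [38]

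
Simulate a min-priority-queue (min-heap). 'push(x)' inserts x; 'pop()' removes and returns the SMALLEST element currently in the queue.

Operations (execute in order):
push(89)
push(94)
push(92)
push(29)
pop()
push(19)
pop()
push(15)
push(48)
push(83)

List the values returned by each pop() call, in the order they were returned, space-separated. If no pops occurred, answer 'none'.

push(89): heap contents = [89]
push(94): heap contents = [89, 94]
push(92): heap contents = [89, 92, 94]
push(29): heap contents = [29, 89, 92, 94]
pop() → 29: heap contents = [89, 92, 94]
push(19): heap contents = [19, 89, 92, 94]
pop() → 19: heap contents = [89, 92, 94]
push(15): heap contents = [15, 89, 92, 94]
push(48): heap contents = [15, 48, 89, 92, 94]
push(83): heap contents = [15, 48, 83, 89, 92, 94]

Answer: 29 19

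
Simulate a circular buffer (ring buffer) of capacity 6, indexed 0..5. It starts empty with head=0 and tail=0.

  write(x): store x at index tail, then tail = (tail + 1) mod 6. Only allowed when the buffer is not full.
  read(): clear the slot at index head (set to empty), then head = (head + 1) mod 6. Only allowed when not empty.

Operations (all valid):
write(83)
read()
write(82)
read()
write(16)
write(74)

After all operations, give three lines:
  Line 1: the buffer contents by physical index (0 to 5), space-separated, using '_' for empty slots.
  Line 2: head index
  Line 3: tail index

write(83): buf=[83 _ _ _ _ _], head=0, tail=1, size=1
read(): buf=[_ _ _ _ _ _], head=1, tail=1, size=0
write(82): buf=[_ 82 _ _ _ _], head=1, tail=2, size=1
read(): buf=[_ _ _ _ _ _], head=2, tail=2, size=0
write(16): buf=[_ _ 16 _ _ _], head=2, tail=3, size=1
write(74): buf=[_ _ 16 74 _ _], head=2, tail=4, size=2

Answer: _ _ 16 74 _ _
2
4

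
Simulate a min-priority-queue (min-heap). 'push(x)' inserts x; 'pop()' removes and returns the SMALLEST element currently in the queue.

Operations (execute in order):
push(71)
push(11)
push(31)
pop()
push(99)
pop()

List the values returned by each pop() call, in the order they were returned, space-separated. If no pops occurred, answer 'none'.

Answer: 11 31

Derivation:
push(71): heap contents = [71]
push(11): heap contents = [11, 71]
push(31): heap contents = [11, 31, 71]
pop() → 11: heap contents = [31, 71]
push(99): heap contents = [31, 71, 99]
pop() → 31: heap contents = [71, 99]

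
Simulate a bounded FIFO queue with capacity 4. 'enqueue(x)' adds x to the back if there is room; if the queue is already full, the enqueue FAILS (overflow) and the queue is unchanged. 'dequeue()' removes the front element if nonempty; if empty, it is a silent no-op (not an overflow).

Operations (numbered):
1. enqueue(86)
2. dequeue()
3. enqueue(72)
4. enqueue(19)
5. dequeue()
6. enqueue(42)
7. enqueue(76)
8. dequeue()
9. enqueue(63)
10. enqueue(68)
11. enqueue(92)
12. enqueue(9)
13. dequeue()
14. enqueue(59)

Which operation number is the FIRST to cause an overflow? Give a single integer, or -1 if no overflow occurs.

Answer: 11

Derivation:
1. enqueue(86): size=1
2. dequeue(): size=0
3. enqueue(72): size=1
4. enqueue(19): size=2
5. dequeue(): size=1
6. enqueue(42): size=2
7. enqueue(76): size=3
8. dequeue(): size=2
9. enqueue(63): size=3
10. enqueue(68): size=4
11. enqueue(92): size=4=cap → OVERFLOW (fail)
12. enqueue(9): size=4=cap → OVERFLOW (fail)
13. dequeue(): size=3
14. enqueue(59): size=4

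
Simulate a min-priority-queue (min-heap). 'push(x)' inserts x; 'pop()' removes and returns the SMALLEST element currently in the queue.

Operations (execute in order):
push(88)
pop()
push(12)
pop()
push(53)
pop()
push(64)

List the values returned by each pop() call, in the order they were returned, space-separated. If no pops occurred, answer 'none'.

Answer: 88 12 53

Derivation:
push(88): heap contents = [88]
pop() → 88: heap contents = []
push(12): heap contents = [12]
pop() → 12: heap contents = []
push(53): heap contents = [53]
pop() → 53: heap contents = []
push(64): heap contents = [64]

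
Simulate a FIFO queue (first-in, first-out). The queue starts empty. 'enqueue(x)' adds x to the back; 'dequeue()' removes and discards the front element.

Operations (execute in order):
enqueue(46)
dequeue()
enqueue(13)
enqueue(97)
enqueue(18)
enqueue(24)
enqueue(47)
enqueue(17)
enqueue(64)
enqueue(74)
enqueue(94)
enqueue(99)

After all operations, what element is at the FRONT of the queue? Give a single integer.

Answer: 13

Derivation:
enqueue(46): queue = [46]
dequeue(): queue = []
enqueue(13): queue = [13]
enqueue(97): queue = [13, 97]
enqueue(18): queue = [13, 97, 18]
enqueue(24): queue = [13, 97, 18, 24]
enqueue(47): queue = [13, 97, 18, 24, 47]
enqueue(17): queue = [13, 97, 18, 24, 47, 17]
enqueue(64): queue = [13, 97, 18, 24, 47, 17, 64]
enqueue(74): queue = [13, 97, 18, 24, 47, 17, 64, 74]
enqueue(94): queue = [13, 97, 18, 24, 47, 17, 64, 74, 94]
enqueue(99): queue = [13, 97, 18, 24, 47, 17, 64, 74, 94, 99]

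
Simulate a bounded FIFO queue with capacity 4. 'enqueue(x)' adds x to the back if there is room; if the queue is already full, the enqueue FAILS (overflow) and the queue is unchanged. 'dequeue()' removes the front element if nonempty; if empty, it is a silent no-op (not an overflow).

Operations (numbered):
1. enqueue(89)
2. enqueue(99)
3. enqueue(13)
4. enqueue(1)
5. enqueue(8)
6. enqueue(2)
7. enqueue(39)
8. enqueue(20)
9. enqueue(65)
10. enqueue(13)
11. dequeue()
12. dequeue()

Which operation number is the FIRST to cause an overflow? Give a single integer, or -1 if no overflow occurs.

1. enqueue(89): size=1
2. enqueue(99): size=2
3. enqueue(13): size=3
4. enqueue(1): size=4
5. enqueue(8): size=4=cap → OVERFLOW (fail)
6. enqueue(2): size=4=cap → OVERFLOW (fail)
7. enqueue(39): size=4=cap → OVERFLOW (fail)
8. enqueue(20): size=4=cap → OVERFLOW (fail)
9. enqueue(65): size=4=cap → OVERFLOW (fail)
10. enqueue(13): size=4=cap → OVERFLOW (fail)
11. dequeue(): size=3
12. dequeue(): size=2

Answer: 5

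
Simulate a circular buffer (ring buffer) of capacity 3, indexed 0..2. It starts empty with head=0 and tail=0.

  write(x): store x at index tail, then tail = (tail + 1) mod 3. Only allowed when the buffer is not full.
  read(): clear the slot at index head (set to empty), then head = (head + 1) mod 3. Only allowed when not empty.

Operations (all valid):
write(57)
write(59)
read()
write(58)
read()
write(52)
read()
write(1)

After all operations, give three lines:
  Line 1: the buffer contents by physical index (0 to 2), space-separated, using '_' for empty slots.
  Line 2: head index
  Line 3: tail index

write(57): buf=[57 _ _], head=0, tail=1, size=1
write(59): buf=[57 59 _], head=0, tail=2, size=2
read(): buf=[_ 59 _], head=1, tail=2, size=1
write(58): buf=[_ 59 58], head=1, tail=0, size=2
read(): buf=[_ _ 58], head=2, tail=0, size=1
write(52): buf=[52 _ 58], head=2, tail=1, size=2
read(): buf=[52 _ _], head=0, tail=1, size=1
write(1): buf=[52 1 _], head=0, tail=2, size=2

Answer: 52 1 _
0
2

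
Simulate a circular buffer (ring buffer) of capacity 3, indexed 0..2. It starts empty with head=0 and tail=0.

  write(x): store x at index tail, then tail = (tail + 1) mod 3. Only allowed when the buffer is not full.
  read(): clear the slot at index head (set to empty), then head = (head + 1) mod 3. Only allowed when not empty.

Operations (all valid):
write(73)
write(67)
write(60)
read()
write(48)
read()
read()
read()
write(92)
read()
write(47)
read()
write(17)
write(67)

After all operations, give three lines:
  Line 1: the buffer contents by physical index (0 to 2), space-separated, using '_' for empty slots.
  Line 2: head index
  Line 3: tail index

write(73): buf=[73 _ _], head=0, tail=1, size=1
write(67): buf=[73 67 _], head=0, tail=2, size=2
write(60): buf=[73 67 60], head=0, tail=0, size=3
read(): buf=[_ 67 60], head=1, tail=0, size=2
write(48): buf=[48 67 60], head=1, tail=1, size=3
read(): buf=[48 _ 60], head=2, tail=1, size=2
read(): buf=[48 _ _], head=0, tail=1, size=1
read(): buf=[_ _ _], head=1, tail=1, size=0
write(92): buf=[_ 92 _], head=1, tail=2, size=1
read(): buf=[_ _ _], head=2, tail=2, size=0
write(47): buf=[_ _ 47], head=2, tail=0, size=1
read(): buf=[_ _ _], head=0, tail=0, size=0
write(17): buf=[17 _ _], head=0, tail=1, size=1
write(67): buf=[17 67 _], head=0, tail=2, size=2

Answer: 17 67 _
0
2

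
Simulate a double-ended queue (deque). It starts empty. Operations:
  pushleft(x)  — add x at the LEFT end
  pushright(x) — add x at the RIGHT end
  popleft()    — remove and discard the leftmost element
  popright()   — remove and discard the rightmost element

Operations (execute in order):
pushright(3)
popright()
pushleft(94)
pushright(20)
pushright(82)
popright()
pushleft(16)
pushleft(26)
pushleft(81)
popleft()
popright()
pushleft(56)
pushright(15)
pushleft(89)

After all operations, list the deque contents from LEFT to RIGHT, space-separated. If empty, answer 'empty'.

Answer: 89 56 26 16 94 15

Derivation:
pushright(3): [3]
popright(): []
pushleft(94): [94]
pushright(20): [94, 20]
pushright(82): [94, 20, 82]
popright(): [94, 20]
pushleft(16): [16, 94, 20]
pushleft(26): [26, 16, 94, 20]
pushleft(81): [81, 26, 16, 94, 20]
popleft(): [26, 16, 94, 20]
popright(): [26, 16, 94]
pushleft(56): [56, 26, 16, 94]
pushright(15): [56, 26, 16, 94, 15]
pushleft(89): [89, 56, 26, 16, 94, 15]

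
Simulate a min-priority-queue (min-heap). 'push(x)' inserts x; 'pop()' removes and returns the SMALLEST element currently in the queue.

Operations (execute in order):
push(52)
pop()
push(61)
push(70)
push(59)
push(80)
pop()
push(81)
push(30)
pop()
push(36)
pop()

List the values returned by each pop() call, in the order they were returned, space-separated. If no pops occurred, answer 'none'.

push(52): heap contents = [52]
pop() → 52: heap contents = []
push(61): heap contents = [61]
push(70): heap contents = [61, 70]
push(59): heap contents = [59, 61, 70]
push(80): heap contents = [59, 61, 70, 80]
pop() → 59: heap contents = [61, 70, 80]
push(81): heap contents = [61, 70, 80, 81]
push(30): heap contents = [30, 61, 70, 80, 81]
pop() → 30: heap contents = [61, 70, 80, 81]
push(36): heap contents = [36, 61, 70, 80, 81]
pop() → 36: heap contents = [61, 70, 80, 81]

Answer: 52 59 30 36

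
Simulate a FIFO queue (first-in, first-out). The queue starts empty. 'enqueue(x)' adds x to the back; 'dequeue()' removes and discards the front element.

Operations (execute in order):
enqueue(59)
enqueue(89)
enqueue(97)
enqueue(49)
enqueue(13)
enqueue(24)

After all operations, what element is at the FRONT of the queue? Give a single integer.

Answer: 59

Derivation:
enqueue(59): queue = [59]
enqueue(89): queue = [59, 89]
enqueue(97): queue = [59, 89, 97]
enqueue(49): queue = [59, 89, 97, 49]
enqueue(13): queue = [59, 89, 97, 49, 13]
enqueue(24): queue = [59, 89, 97, 49, 13, 24]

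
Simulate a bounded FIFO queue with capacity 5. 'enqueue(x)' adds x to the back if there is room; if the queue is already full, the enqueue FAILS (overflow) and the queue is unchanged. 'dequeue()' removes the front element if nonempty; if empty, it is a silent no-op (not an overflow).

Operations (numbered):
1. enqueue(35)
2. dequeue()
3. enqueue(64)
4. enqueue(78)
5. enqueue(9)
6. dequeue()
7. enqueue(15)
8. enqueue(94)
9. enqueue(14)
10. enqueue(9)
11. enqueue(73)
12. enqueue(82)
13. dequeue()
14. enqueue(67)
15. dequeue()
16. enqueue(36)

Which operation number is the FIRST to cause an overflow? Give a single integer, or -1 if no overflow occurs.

Answer: 10

Derivation:
1. enqueue(35): size=1
2. dequeue(): size=0
3. enqueue(64): size=1
4. enqueue(78): size=2
5. enqueue(9): size=3
6. dequeue(): size=2
7. enqueue(15): size=3
8. enqueue(94): size=4
9. enqueue(14): size=5
10. enqueue(9): size=5=cap → OVERFLOW (fail)
11. enqueue(73): size=5=cap → OVERFLOW (fail)
12. enqueue(82): size=5=cap → OVERFLOW (fail)
13. dequeue(): size=4
14. enqueue(67): size=5
15. dequeue(): size=4
16. enqueue(36): size=5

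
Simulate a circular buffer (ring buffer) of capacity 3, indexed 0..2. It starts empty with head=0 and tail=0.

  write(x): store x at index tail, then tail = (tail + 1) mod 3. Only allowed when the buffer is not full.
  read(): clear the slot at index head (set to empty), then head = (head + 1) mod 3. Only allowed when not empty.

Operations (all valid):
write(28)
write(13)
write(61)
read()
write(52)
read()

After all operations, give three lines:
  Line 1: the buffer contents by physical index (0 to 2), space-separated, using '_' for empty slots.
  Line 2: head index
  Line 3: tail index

write(28): buf=[28 _ _], head=0, tail=1, size=1
write(13): buf=[28 13 _], head=0, tail=2, size=2
write(61): buf=[28 13 61], head=0, tail=0, size=3
read(): buf=[_ 13 61], head=1, tail=0, size=2
write(52): buf=[52 13 61], head=1, tail=1, size=3
read(): buf=[52 _ 61], head=2, tail=1, size=2

Answer: 52 _ 61
2
1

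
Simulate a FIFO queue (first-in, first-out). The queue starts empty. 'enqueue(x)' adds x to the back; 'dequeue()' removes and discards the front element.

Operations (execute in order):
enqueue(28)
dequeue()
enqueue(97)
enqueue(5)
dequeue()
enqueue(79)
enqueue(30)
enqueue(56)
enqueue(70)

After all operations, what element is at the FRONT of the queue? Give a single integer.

enqueue(28): queue = [28]
dequeue(): queue = []
enqueue(97): queue = [97]
enqueue(5): queue = [97, 5]
dequeue(): queue = [5]
enqueue(79): queue = [5, 79]
enqueue(30): queue = [5, 79, 30]
enqueue(56): queue = [5, 79, 30, 56]
enqueue(70): queue = [5, 79, 30, 56, 70]

Answer: 5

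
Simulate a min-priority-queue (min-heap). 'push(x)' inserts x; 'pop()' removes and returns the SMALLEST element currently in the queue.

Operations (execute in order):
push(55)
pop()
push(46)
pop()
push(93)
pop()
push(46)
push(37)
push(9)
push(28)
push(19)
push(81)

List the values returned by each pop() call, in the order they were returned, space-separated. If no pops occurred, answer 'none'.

push(55): heap contents = [55]
pop() → 55: heap contents = []
push(46): heap contents = [46]
pop() → 46: heap contents = []
push(93): heap contents = [93]
pop() → 93: heap contents = []
push(46): heap contents = [46]
push(37): heap contents = [37, 46]
push(9): heap contents = [9, 37, 46]
push(28): heap contents = [9, 28, 37, 46]
push(19): heap contents = [9, 19, 28, 37, 46]
push(81): heap contents = [9, 19, 28, 37, 46, 81]

Answer: 55 46 93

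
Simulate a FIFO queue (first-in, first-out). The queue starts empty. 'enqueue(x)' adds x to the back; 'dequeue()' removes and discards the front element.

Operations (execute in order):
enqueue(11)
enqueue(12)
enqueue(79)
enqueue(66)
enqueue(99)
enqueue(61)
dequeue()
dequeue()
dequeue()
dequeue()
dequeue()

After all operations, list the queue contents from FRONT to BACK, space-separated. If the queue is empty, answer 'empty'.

enqueue(11): [11]
enqueue(12): [11, 12]
enqueue(79): [11, 12, 79]
enqueue(66): [11, 12, 79, 66]
enqueue(99): [11, 12, 79, 66, 99]
enqueue(61): [11, 12, 79, 66, 99, 61]
dequeue(): [12, 79, 66, 99, 61]
dequeue(): [79, 66, 99, 61]
dequeue(): [66, 99, 61]
dequeue(): [99, 61]
dequeue(): [61]

Answer: 61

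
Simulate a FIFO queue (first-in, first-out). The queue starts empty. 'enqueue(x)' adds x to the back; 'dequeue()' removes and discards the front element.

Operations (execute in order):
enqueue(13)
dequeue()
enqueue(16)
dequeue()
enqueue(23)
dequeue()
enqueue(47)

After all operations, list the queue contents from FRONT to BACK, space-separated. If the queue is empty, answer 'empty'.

Answer: 47

Derivation:
enqueue(13): [13]
dequeue(): []
enqueue(16): [16]
dequeue(): []
enqueue(23): [23]
dequeue(): []
enqueue(47): [47]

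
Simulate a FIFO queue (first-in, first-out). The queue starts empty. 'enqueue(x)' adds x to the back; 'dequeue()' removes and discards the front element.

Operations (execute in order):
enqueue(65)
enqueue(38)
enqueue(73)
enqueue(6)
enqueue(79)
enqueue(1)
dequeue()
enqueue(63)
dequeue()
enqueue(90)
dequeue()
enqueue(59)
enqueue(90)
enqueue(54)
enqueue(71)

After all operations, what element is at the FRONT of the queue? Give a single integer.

Answer: 6

Derivation:
enqueue(65): queue = [65]
enqueue(38): queue = [65, 38]
enqueue(73): queue = [65, 38, 73]
enqueue(6): queue = [65, 38, 73, 6]
enqueue(79): queue = [65, 38, 73, 6, 79]
enqueue(1): queue = [65, 38, 73, 6, 79, 1]
dequeue(): queue = [38, 73, 6, 79, 1]
enqueue(63): queue = [38, 73, 6, 79, 1, 63]
dequeue(): queue = [73, 6, 79, 1, 63]
enqueue(90): queue = [73, 6, 79, 1, 63, 90]
dequeue(): queue = [6, 79, 1, 63, 90]
enqueue(59): queue = [6, 79, 1, 63, 90, 59]
enqueue(90): queue = [6, 79, 1, 63, 90, 59, 90]
enqueue(54): queue = [6, 79, 1, 63, 90, 59, 90, 54]
enqueue(71): queue = [6, 79, 1, 63, 90, 59, 90, 54, 71]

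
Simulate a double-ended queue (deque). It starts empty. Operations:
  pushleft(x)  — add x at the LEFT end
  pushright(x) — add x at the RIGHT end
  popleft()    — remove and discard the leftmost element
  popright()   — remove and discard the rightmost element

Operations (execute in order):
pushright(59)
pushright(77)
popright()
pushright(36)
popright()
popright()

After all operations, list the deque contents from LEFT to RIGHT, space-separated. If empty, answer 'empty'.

pushright(59): [59]
pushright(77): [59, 77]
popright(): [59]
pushright(36): [59, 36]
popright(): [59]
popright(): []

Answer: empty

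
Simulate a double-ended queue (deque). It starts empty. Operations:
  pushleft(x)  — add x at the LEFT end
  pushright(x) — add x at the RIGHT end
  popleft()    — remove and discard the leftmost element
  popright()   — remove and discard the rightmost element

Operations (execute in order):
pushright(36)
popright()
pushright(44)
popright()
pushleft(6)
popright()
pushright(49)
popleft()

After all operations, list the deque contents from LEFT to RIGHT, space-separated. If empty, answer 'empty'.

pushright(36): [36]
popright(): []
pushright(44): [44]
popright(): []
pushleft(6): [6]
popright(): []
pushright(49): [49]
popleft(): []

Answer: empty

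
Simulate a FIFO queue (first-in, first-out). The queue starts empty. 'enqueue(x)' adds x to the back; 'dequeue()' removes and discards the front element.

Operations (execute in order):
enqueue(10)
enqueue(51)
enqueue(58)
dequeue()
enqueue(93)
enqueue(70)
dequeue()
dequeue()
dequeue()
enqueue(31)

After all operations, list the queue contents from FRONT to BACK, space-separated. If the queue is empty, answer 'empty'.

enqueue(10): [10]
enqueue(51): [10, 51]
enqueue(58): [10, 51, 58]
dequeue(): [51, 58]
enqueue(93): [51, 58, 93]
enqueue(70): [51, 58, 93, 70]
dequeue(): [58, 93, 70]
dequeue(): [93, 70]
dequeue(): [70]
enqueue(31): [70, 31]

Answer: 70 31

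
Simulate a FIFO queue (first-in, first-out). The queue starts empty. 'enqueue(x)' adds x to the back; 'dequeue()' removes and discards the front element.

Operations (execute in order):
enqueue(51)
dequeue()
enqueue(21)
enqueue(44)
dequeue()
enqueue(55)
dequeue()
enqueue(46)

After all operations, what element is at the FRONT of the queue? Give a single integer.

Answer: 55

Derivation:
enqueue(51): queue = [51]
dequeue(): queue = []
enqueue(21): queue = [21]
enqueue(44): queue = [21, 44]
dequeue(): queue = [44]
enqueue(55): queue = [44, 55]
dequeue(): queue = [55]
enqueue(46): queue = [55, 46]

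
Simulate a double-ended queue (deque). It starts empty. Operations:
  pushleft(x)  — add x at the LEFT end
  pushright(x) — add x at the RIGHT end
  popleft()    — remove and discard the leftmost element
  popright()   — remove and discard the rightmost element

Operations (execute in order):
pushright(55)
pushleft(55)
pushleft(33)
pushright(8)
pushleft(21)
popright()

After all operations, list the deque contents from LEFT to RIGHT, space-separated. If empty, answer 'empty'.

pushright(55): [55]
pushleft(55): [55, 55]
pushleft(33): [33, 55, 55]
pushright(8): [33, 55, 55, 8]
pushleft(21): [21, 33, 55, 55, 8]
popright(): [21, 33, 55, 55]

Answer: 21 33 55 55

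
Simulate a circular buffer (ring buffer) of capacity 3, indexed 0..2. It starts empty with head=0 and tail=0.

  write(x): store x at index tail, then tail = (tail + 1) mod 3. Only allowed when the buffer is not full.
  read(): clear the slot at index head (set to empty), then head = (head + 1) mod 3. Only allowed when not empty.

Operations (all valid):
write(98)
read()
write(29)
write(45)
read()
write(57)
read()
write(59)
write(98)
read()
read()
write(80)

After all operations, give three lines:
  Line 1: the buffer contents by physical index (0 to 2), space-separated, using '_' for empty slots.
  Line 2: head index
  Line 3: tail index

write(98): buf=[98 _ _], head=0, tail=1, size=1
read(): buf=[_ _ _], head=1, tail=1, size=0
write(29): buf=[_ 29 _], head=1, tail=2, size=1
write(45): buf=[_ 29 45], head=1, tail=0, size=2
read(): buf=[_ _ 45], head=2, tail=0, size=1
write(57): buf=[57 _ 45], head=2, tail=1, size=2
read(): buf=[57 _ _], head=0, tail=1, size=1
write(59): buf=[57 59 _], head=0, tail=2, size=2
write(98): buf=[57 59 98], head=0, tail=0, size=3
read(): buf=[_ 59 98], head=1, tail=0, size=2
read(): buf=[_ _ 98], head=2, tail=0, size=1
write(80): buf=[80 _ 98], head=2, tail=1, size=2

Answer: 80 _ 98
2
1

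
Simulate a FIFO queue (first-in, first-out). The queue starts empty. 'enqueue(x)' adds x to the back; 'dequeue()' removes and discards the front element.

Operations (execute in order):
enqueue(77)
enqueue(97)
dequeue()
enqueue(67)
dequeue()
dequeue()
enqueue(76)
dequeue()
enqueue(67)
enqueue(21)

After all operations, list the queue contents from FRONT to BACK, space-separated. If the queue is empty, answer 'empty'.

Answer: 67 21

Derivation:
enqueue(77): [77]
enqueue(97): [77, 97]
dequeue(): [97]
enqueue(67): [97, 67]
dequeue(): [67]
dequeue(): []
enqueue(76): [76]
dequeue(): []
enqueue(67): [67]
enqueue(21): [67, 21]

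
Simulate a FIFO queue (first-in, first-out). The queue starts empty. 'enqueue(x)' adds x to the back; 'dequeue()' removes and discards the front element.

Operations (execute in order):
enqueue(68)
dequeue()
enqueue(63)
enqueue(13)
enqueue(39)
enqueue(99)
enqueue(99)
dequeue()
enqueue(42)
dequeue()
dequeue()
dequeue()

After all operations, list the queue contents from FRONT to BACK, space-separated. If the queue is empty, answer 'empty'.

Answer: 99 42

Derivation:
enqueue(68): [68]
dequeue(): []
enqueue(63): [63]
enqueue(13): [63, 13]
enqueue(39): [63, 13, 39]
enqueue(99): [63, 13, 39, 99]
enqueue(99): [63, 13, 39, 99, 99]
dequeue(): [13, 39, 99, 99]
enqueue(42): [13, 39, 99, 99, 42]
dequeue(): [39, 99, 99, 42]
dequeue(): [99, 99, 42]
dequeue(): [99, 42]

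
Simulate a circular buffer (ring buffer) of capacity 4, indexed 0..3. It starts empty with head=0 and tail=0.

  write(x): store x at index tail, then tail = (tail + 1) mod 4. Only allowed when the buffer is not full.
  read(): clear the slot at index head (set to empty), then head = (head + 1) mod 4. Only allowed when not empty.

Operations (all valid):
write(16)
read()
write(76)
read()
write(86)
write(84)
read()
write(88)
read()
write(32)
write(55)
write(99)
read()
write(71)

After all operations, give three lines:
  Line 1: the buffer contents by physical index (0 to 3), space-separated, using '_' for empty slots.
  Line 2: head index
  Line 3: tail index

write(16): buf=[16 _ _ _], head=0, tail=1, size=1
read(): buf=[_ _ _ _], head=1, tail=1, size=0
write(76): buf=[_ 76 _ _], head=1, tail=2, size=1
read(): buf=[_ _ _ _], head=2, tail=2, size=0
write(86): buf=[_ _ 86 _], head=2, tail=3, size=1
write(84): buf=[_ _ 86 84], head=2, tail=0, size=2
read(): buf=[_ _ _ 84], head=3, tail=0, size=1
write(88): buf=[88 _ _ 84], head=3, tail=1, size=2
read(): buf=[88 _ _ _], head=0, tail=1, size=1
write(32): buf=[88 32 _ _], head=0, tail=2, size=2
write(55): buf=[88 32 55 _], head=0, tail=3, size=3
write(99): buf=[88 32 55 99], head=0, tail=0, size=4
read(): buf=[_ 32 55 99], head=1, tail=0, size=3
write(71): buf=[71 32 55 99], head=1, tail=1, size=4

Answer: 71 32 55 99
1
1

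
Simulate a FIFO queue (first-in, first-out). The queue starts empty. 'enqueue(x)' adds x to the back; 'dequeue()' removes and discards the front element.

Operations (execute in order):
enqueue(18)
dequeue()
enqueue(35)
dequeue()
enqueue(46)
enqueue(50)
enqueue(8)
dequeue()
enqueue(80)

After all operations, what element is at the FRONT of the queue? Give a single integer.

Answer: 50

Derivation:
enqueue(18): queue = [18]
dequeue(): queue = []
enqueue(35): queue = [35]
dequeue(): queue = []
enqueue(46): queue = [46]
enqueue(50): queue = [46, 50]
enqueue(8): queue = [46, 50, 8]
dequeue(): queue = [50, 8]
enqueue(80): queue = [50, 8, 80]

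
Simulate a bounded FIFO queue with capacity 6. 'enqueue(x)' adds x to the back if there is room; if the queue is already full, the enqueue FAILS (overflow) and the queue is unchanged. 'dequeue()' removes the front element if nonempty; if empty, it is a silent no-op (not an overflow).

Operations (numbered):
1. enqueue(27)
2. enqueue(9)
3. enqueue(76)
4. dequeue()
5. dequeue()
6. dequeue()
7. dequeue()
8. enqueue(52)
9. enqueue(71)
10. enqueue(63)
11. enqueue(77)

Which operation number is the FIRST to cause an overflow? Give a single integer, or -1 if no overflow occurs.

Answer: -1

Derivation:
1. enqueue(27): size=1
2. enqueue(9): size=2
3. enqueue(76): size=3
4. dequeue(): size=2
5. dequeue(): size=1
6. dequeue(): size=0
7. dequeue(): empty, no-op, size=0
8. enqueue(52): size=1
9. enqueue(71): size=2
10. enqueue(63): size=3
11. enqueue(77): size=4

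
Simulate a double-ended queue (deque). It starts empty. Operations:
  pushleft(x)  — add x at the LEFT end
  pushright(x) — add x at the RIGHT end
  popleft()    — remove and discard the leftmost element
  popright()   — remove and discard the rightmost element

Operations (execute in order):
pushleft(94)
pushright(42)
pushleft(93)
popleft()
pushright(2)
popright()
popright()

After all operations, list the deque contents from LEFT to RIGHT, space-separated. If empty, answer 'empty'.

Answer: 94

Derivation:
pushleft(94): [94]
pushright(42): [94, 42]
pushleft(93): [93, 94, 42]
popleft(): [94, 42]
pushright(2): [94, 42, 2]
popright(): [94, 42]
popright(): [94]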